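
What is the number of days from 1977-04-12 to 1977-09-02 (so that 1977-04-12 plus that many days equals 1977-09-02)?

Apr 12, 1977 → May 12, 1977: 30 days (April has 30).
May 12, 1977 → Jun 12, 1977: 31 days (May has 31).
Jun 12, 1977 → Jul 12, 1977: 30 days (June has 30).
Jul 12, 1977 → Aug 12, 1977: 31 days (July has 31).
Aug 12, 1977 → Sep 2, 1977: 21 days.
Total: 143 days.

143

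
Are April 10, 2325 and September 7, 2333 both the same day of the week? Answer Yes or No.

No

From Apr 10, 2325 to Sep 7, 2333 is 3072 days.
3072 mod 7 = 6, so they are different weekdays.
(Apr 10, 2325 is a Friday; Sep 7, 2333 is a Thursday.)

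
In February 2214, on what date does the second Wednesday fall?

February 9, 2214

February 1, 2214 is a Tuesday.
The first Wednesday is therefore February 2 (1 days later).
The second Wednesday is 2 + 1×7 = February 9.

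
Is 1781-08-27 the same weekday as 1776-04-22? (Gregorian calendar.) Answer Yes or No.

From Apr 22, 1776 to Aug 27, 1781 is 1953 days.
1953 mod 7 = 0, so they are the same weekday.
(Apr 22, 1776 is a Monday; Aug 27, 1781 is a Monday.)

Yes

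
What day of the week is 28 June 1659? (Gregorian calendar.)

Doomsday rule: the anchor day for the 1600s is Tuesday. For year 59: 59÷12 = 4 r 11, and 11÷4 = 2, so 4+11+2 = 17.
Tuesday + 17 ≡ Friday — that's 1659's doomsday.
In June the doomsday date is Jun 6.
Jun 28 is 22 days after Jun 6; 22 mod 7 = 1, so Friday + 1 = Saturday.

Saturday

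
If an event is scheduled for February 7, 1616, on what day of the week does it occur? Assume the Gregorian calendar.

Doomsday rule: the anchor day for the 1600s is Tuesday. For year 16: 16÷12 = 1 r 4, and 4÷4 = 1, so 1+4+1 = 6.
Tuesday + 6 ≡ Monday — that's 1616's doomsday.
In February the doomsday date is Feb 29 (1616 is a leap year (divisible by 4)).
Feb 7 is 22 days before Feb 29; 22 mod 7 = 1, so Monday − 1 = Sunday.

Sunday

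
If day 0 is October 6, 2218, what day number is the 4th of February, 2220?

Oct 6, 2218 → Oct 6, 2219: 365 days.
Oct 6, 2219 → Nov 6, 2219: 31 days (October has 31).
Nov 6, 2219 → Dec 6, 2219: 30 days (November has 30).
Dec 6, 2219 → Jan 6, 2220: 31 days (December has 31).
Jan 6, 2220 → Feb 4, 2220: 29 days.
Total: 486 days.

486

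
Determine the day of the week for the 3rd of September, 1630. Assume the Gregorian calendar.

Tuesday

Doomsday rule: the anchor day for the 1600s is Tuesday. For year 30: 30÷12 = 2 r 6, and 6÷4 = 1, so 2+6+1 = 9.
Tuesday + 9 ≡ Thursday — that's 1630's doomsday.
In September the doomsday date is Sep 5.
Sep 3 is 2 days before Sep 5; 2 mod 7 = 2, so Thursday − 2 = Tuesday.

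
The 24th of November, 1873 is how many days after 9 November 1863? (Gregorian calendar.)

Nov 9, 1863 → Nov 9, 1864: 366 days (Feb 29, 1864 is in that span).
Nov 9, 1864 → Nov 9, 1865: 365 days.
Nov 9, 1865 → Nov 9, 1866: 365 days.
Nov 9, 1866 → Nov 9, 1867: 365 days.
Nov 9, 1867 → Nov 9, 1868: 366 days (Feb 29, 1868 is in that span).
Nov 9, 1868 → Nov 9, 1869: 365 days.
Nov 9, 1869 → Nov 9, 1870: 365 days.
Nov 9, 1870 → Nov 9, 1871: 365 days.
Nov 9, 1871 → Nov 9, 1872: 366 days (Feb 29, 1872 is in that span).
Nov 9, 1872 → Dec 9, 1872: 30 days (November has 30).
Dec 9, 1872 → Jan 9, 1873: 31 days (December has 31).
Jan 9, 1873 → Feb 9, 1873: 31 days (January has 31).
Feb 9, 1873 → Mar 9, 1873: 28 days (February has 28).
Mar 9, 1873 → Apr 9, 1873: 31 days (March has 31).
Apr 9, 1873 → May 9, 1873: 30 days (April has 30).
May 9, 1873 → Jun 9, 1873: 31 days (May has 31).
Jun 9, 1873 → Jul 9, 1873: 30 days (June has 30).
Jul 9, 1873 → Aug 9, 1873: 31 days (July has 31).
Aug 9, 1873 → Sep 9, 1873: 31 days (August has 31).
Sep 9, 1873 → Oct 9, 1873: 30 days (September has 30).
Oct 9, 1873 → Nov 9, 1873: 31 days (October has 31).
Nov 9, 1873 → Nov 24, 1873: 15 days.
Total: 3668 days.

3668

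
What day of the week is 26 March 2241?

Doomsday rule: the anchor day for the 2200s is Friday. For year 41: 41÷12 = 3 r 5, and 5÷4 = 1, so 3+5+1 = 9.
Friday + 9 ≡ Sunday — that's 2241's doomsday.
In March the doomsday date is Mar 14.
Mar 26 is 12 days after Mar 14; 12 mod 7 = 5, so Sunday + 5 = Friday.

Friday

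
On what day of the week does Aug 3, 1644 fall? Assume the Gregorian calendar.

Doomsday rule: the anchor day for the 1600s is Tuesday. For year 44: 44÷12 = 3 r 8, and 8÷4 = 2, so 3+8+2 = 13.
Tuesday + 13 ≡ Monday — that's 1644's doomsday.
In August the doomsday date is Aug 8.
Aug 3 is 5 days before Aug 8; 5 mod 7 = 5, so Monday − 5 = Wednesday.

Wednesday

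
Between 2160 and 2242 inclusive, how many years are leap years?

20

Multiples of 4 in [2160,2242]: 21.
Of those, multiples of 100: 1 (not leap unless ÷400).
Multiples of 400: 0.
Leap years = 21 − 1 + 0 = 20.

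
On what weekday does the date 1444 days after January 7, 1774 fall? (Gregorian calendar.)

Sunday

First find the weekday of Jan 7, 1774. Doomsday rule: the anchor day for the 1700s is Sunday. For year 74: 74÷12 = 6 r 2, and 2÷4 = 0, so 6+2+0 = 8.
Sunday + 8 ≡ Monday — that's 1774's doomsday.
In January the doomsday date is Jan 3 (1774 is not a leap year).
Jan 7 is 4 days after Jan 3; 4 mod 7 = 4, so Monday + 4 = Friday.
1444 mod 7 = 2, so 1444 days after a Friday is Friday + 2 = Sunday.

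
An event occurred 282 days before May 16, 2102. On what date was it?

−16 → Apr 30, 2102 (end of Apr, 30 days; 266 left).
−30 → Mar 31, 2102 (end of Mar, 31 days; 236 left).
−31 → Feb 28, 2102 (end of Feb, 28 days; 205 left).
−28 → Jan 31, 2102 (end of Jan, 31 days; 177 left).
−31 → Dec 31, 2101 (end of Dec, 31 days; 146 left).
−31 → Nov 30, 2101 (end of Nov, 30 days; 115 left).
−30 → Oct 31, 2101 (end of Oct, 31 days; 85 left).
−31 → Sep 30, 2101 (end of Sep, 30 days; 54 left).
−30 → Aug 31, 2101 (end of Aug, 31 days; 24 left).
−24 → Aug 7, 2101.

August 7, 2101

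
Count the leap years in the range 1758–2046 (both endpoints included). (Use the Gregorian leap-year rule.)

70

Multiples of 4 in [1758,2046]: 72.
Of those, multiples of 100: 3 (not leap unless ÷400).
Multiples of 400: 1.
Leap years = 72 − 3 + 1 = 70.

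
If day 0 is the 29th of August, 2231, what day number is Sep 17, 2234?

Aug 29, 2231 → Aug 29, 2232: 366 days (Feb 29, 2232 is in that span).
Aug 29, 2232 → Aug 29, 2233: 365 days.
Aug 29, 2233 → Sep 29, 2233: 31 days (August has 31).
Sep 29, 2233 → Oct 29, 2233: 30 days (September has 30).
Oct 29, 2233 → Nov 29, 2233: 31 days (October has 31).
Nov 29, 2233 → Dec 29, 2233: 30 days (November has 30).
Dec 29, 2233 → Jan 29, 2234: 31 days (December has 31).
Jan 29, 2234 → Feb 28, 2234: 30 days (January has 31).
Feb 28, 2234 → Mar 28, 2234: 28 days (February has 28).
Mar 28, 2234 → Apr 28, 2234: 31 days (March has 31).
Apr 28, 2234 → May 28, 2234: 30 days (April has 30).
May 28, 2234 → Jun 28, 2234: 31 days (May has 31).
Jun 28, 2234 → Jul 28, 2234: 30 days (June has 30).
Jul 28, 2234 → Aug 28, 2234: 31 days (July has 31).
Aug 28, 2234 → Sep 17, 2234: 20 days.
Total: 1115 days.

1115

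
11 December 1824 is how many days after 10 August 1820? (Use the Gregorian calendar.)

Aug 10, 1820 → Aug 10, 1821: 365 days.
Aug 10, 1821 → Aug 10, 1822: 365 days.
Aug 10, 1822 → Aug 10, 1823: 365 days.
Aug 10, 1823 → Aug 10, 1824: 366 days (Feb 29, 1824 is in that span).
Aug 10, 1824 → Sep 10, 1824: 31 days (August has 31).
Sep 10, 1824 → Oct 10, 1824: 30 days (September has 30).
Oct 10, 1824 → Nov 10, 1824: 31 days (October has 31).
Nov 10, 1824 → Dec 10, 1824: 30 days (November has 30).
Dec 10, 1824 → Dec 11, 1824: 1 days.
Total: 1584 days.

1584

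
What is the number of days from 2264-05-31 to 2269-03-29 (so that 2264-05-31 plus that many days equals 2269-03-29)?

May 31, 2264 → May 31, 2265: 365 days.
May 31, 2265 → May 31, 2266: 365 days.
May 31, 2266 → May 31, 2267: 365 days.
May 31, 2267 → May 31, 2268: 366 days (Feb 29, 2268 is in that span).
May 31, 2268 → Jun 30, 2268: 30 days (May has 31).
Jun 30, 2268 → Jul 30, 2268: 30 days (June has 30).
Jul 30, 2268 → Aug 30, 2268: 31 days (July has 31).
Aug 30, 2268 → Sep 30, 2268: 31 days (August has 31).
Sep 30, 2268 → Oct 30, 2268: 30 days (September has 30).
Oct 30, 2268 → Nov 30, 2268: 31 days (October has 31).
Nov 30, 2268 → Dec 30, 2268: 30 days (November has 30).
Dec 30, 2268 → Jan 30, 2269: 31 days (December has 31).
Jan 30, 2269 → Feb 28, 2269: 29 days (January has 31).
Feb 28, 2269 → Mar 28, 2269: 28 days (February has 28).
Mar 28, 2269 → Mar 29, 2269: 1 days.
Total: 1763 days.

1763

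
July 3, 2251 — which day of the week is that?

Thursday

Doomsday rule: the anchor day for the 2200s is Friday. For year 51: 51÷12 = 4 r 3, and 3÷4 = 0, so 4+3+0 = 7.
Friday + 7 ≡ Friday — that's 2251's doomsday.
In July the doomsday date is Jul 11.
Jul 3 is 8 days before Jul 11; 8 mod 7 = 1, so Friday − 1 = Thursday.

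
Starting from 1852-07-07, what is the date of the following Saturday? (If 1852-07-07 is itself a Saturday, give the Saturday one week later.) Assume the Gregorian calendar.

Jul 7, 1852 is a Wednesday.
From Wednesday to the next Saturday is 3 days.
Jul 7, 1852 + 3 = Jul 10, 1852.

July 10, 1852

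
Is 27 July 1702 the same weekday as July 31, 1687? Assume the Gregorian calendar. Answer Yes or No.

From Jul 31, 1687 to Jul 27, 1702 is 5474 days.
5474 mod 7 = 0, so they are the same weekday.
(Jul 31, 1687 is a Thursday; Jul 27, 1702 is a Thursday.)

Yes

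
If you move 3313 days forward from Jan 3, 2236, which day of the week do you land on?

Tuesday

Jan 3, 2236 is a Sunday.
3313 mod 7 = 2, so 3313 days after a Sunday is Sunday + 2 = Tuesday.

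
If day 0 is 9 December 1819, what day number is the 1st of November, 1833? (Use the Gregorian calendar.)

Dec 9, 1819 → Dec 9, 1820: 366 days (Feb 29, 1820 is in that span).
Dec 9, 1820 → Dec 9, 1821: 365 days.
Dec 9, 1821 → Dec 9, 1822: 365 days.
Dec 9, 1822 → Dec 9, 1823: 365 days.
Dec 9, 1823 → Dec 9, 1824: 366 days (Feb 29, 1824 is in that span).
Dec 9, 1824 → Dec 9, 1825: 365 days.
Dec 9, 1825 → Dec 9, 1826: 365 days.
Dec 9, 1826 → Dec 9, 1827: 365 days.
Dec 9, 1827 → Dec 9, 1828: 366 days (Feb 29, 1828 is in that span).
Dec 9, 1828 → Dec 9, 1829: 365 days.
Dec 9, 1829 → Dec 9, 1830: 365 days.
Dec 9, 1830 → Dec 9, 1831: 365 days.
Dec 9, 1831 → Dec 9, 1832: 366 days (Feb 29, 1832 is in that span).
Dec 9, 1832 → Jan 9, 1833: 31 days (December has 31).
Jan 9, 1833 → Feb 9, 1833: 31 days (January has 31).
Feb 9, 1833 → Mar 9, 1833: 28 days (February has 28).
Mar 9, 1833 → Apr 9, 1833: 31 days (March has 31).
Apr 9, 1833 → May 9, 1833: 30 days (April has 30).
May 9, 1833 → Jun 9, 1833: 31 days (May has 31).
Jun 9, 1833 → Jul 9, 1833: 30 days (June has 30).
Jul 9, 1833 → Aug 9, 1833: 31 days (July has 31).
Aug 9, 1833 → Sep 9, 1833: 31 days (August has 31).
Sep 9, 1833 → Oct 9, 1833: 30 days (September has 30).
Oct 9, 1833 → Nov 1, 1833: 23 days.
Total: 5076 days.

5076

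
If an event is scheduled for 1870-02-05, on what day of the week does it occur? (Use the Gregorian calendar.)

January 1, 1870 is a Saturday.
Jan 1, 1870 → Feb 1, 1870: 31 days (January has 31).
Feb 1, 1870 → Feb 5, 1870: 4 days.
Total: 35 days.
35 mod 7 = 0, so Saturday + 0 = Saturday.

Saturday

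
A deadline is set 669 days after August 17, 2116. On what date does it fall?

+365 (one year) → Aug 17, 2117 (304 left).
Aug has 31 days: +15 → Sep 1, 2117 (289 left).
Sep has 30 days: +30 → Oct 1, 2117 (259 left).
Oct has 31 days: +31 → Nov 1, 2117 (228 left).
Nov has 30 days: +30 → Dec 1, 2117 (198 left).
Dec has 31 days: +31 → Jan 1, 2118 (167 left).
Jan has 31 days: +31 → Feb 1, 2118 (136 left).
Feb has 28 days: +28 → Mar 1, 2118 (108 left).
Mar has 31 days: +31 → Apr 1, 2118 (77 left).
Apr has 30 days: +30 → May 1, 2118 (47 left).
May has 31 days: +31 → Jun 1, 2118 (16 left).
+16 → Jun 17, 2118.

June 17, 2118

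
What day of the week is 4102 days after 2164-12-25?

Tuesday

First find the weekday of Dec 25, 2164. Doomsday rule: the anchor day for the 2100s is Sunday. For year 64: 64÷12 = 5 r 4, and 4÷4 = 1, so 5+4+1 = 10.
Sunday + 10 ≡ Wednesday — that's 2164's doomsday.
In December the doomsday date is Dec 12.
Dec 25 is 13 days after Dec 12; 13 mod 7 = 6, so Wednesday + 6 = Tuesday.
4102 mod 7 = 0, so 4102 days after a Tuesday is Tuesday + 0 = Tuesday.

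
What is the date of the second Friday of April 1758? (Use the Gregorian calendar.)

April 14, 1758

April 1, 1758 is a Saturday.
The first Friday is therefore April 7 (6 days later).
The second Friday is 7 + 1×7 = April 14.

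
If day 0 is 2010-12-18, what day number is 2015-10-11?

Dec 18, 2010 → Dec 18, 2011: 365 days.
Dec 18, 2011 → Dec 18, 2012: 366 days (Feb 29, 2012 is in that span).
Dec 18, 2012 → Dec 18, 2013: 365 days.
Dec 18, 2013 → Dec 18, 2014: 365 days.
Dec 18, 2014 → Jan 18, 2015: 31 days (December has 31).
Jan 18, 2015 → Feb 18, 2015: 31 days (January has 31).
Feb 18, 2015 → Mar 18, 2015: 28 days (February has 28).
Mar 18, 2015 → Apr 18, 2015: 31 days (March has 31).
Apr 18, 2015 → May 18, 2015: 30 days (April has 30).
May 18, 2015 → Jun 18, 2015: 31 days (May has 31).
Jun 18, 2015 → Jul 18, 2015: 30 days (June has 30).
Jul 18, 2015 → Aug 18, 2015: 31 days (July has 31).
Aug 18, 2015 → Sep 18, 2015: 31 days (August has 31).
Sep 18, 2015 → Oct 11, 2015: 23 days.
Total: 1758 days.

1758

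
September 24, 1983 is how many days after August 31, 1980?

1119

Aug 31, 1980 → Aug 31, 1981: 365 days.
Aug 31, 1981 → Aug 31, 1982: 365 days.
Aug 31, 1982 → Sep 30, 1982: 30 days (August has 31).
Sep 30, 1982 → Oct 30, 1982: 30 days (September has 30).
Oct 30, 1982 → Nov 30, 1982: 31 days (October has 31).
Nov 30, 1982 → Dec 30, 1982: 30 days (November has 30).
Dec 30, 1982 → Jan 30, 1983: 31 days (December has 31).
Jan 30, 1983 → Feb 28, 1983: 29 days (January has 31).
Feb 28, 1983 → Mar 28, 1983: 28 days (February has 28).
Mar 28, 1983 → Apr 28, 1983: 31 days (March has 31).
Apr 28, 1983 → May 28, 1983: 30 days (April has 30).
May 28, 1983 → Jun 28, 1983: 31 days (May has 31).
Jun 28, 1983 → Jul 28, 1983: 30 days (June has 30).
Jul 28, 1983 → Aug 28, 1983: 31 days (July has 31).
Aug 28, 1983 → Sep 24, 1983: 27 days.
Total: 1119 days.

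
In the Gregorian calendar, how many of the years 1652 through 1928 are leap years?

Multiples of 4 in [1652,1928]: 70.
Of those, multiples of 100: 3 (not leap unless ÷400).
Multiples of 400: 0.
Leap years = 70 − 3 + 0 = 67.

67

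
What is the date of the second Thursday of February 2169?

February 9, 2169

February 1, 2169 is a Wednesday.
The first Thursday is therefore February 2 (1 days later).
The second Thursday is 2 + 1×7 = February 9.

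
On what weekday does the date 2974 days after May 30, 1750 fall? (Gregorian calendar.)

Friday

May 30, 1750 is a Saturday.
2974 mod 7 = 6, so 2974 days after a Saturday is Saturday + 6 = Friday.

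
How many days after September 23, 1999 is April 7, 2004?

Sep 23, 1999 → Sep 23, 2000: 366 days (Feb 29, 2000 is in that span).
Sep 23, 2000 → Sep 23, 2001: 365 days.
Sep 23, 2001 → Sep 23, 2002: 365 days.
Sep 23, 2002 → Sep 23, 2003: 365 days.
Sep 23, 2003 → Oct 23, 2003: 30 days (September has 30).
Oct 23, 2003 → Nov 23, 2003: 31 days (October has 31).
Nov 23, 2003 → Dec 23, 2003: 30 days (November has 30).
Dec 23, 2003 → Jan 23, 2004: 31 days (December has 31).
Jan 23, 2004 → Feb 23, 2004: 31 days (January has 31).
Feb 23, 2004 → Mar 23, 2004: 29 days (February has 29).
Mar 23, 2004 → Apr 7, 2004: 15 days.
Total: 1658 days.

1658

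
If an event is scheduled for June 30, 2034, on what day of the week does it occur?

Friday

Doomsday rule: the anchor day for the 2000s is Tuesday. For year 34: 34÷12 = 2 r 10, and 10÷4 = 2, so 2+10+2 = 14.
Tuesday + 14 ≡ Tuesday — that's 2034's doomsday.
In June the doomsday date is Jun 6.
Jun 30 is 24 days after Jun 6; 24 mod 7 = 3, so Tuesday + 3 = Friday.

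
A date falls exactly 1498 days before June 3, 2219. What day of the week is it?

Thursday

First find the weekday of Jun 3, 2219. Doomsday rule: the anchor day for the 2200s is Friday. For year 19: 19÷12 = 1 r 7, and 7÷4 = 1, so 1+7+1 = 9.
Friday + 9 ≡ Sunday — that's 2219's doomsday.
In June the doomsday date is Jun 6.
Jun 3 is 3 days before Jun 6; 3 mod 7 = 3, so Sunday − 3 = Thursday.
1498 mod 7 = 0, so 1498 days before a Thursday is Thursday − 0 = Thursday.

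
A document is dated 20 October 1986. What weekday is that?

Doomsday rule: the anchor day for the 1900s is Wednesday. For year 86: 86÷12 = 7 r 2, and 2÷4 = 0, so 7+2+0 = 9.
Wednesday + 9 ≡ Friday — that's 1986's doomsday.
In October the doomsday date is Oct 10.
Oct 20 is 10 days after Oct 10; 10 mod 7 = 3, so Friday + 3 = Monday.

Monday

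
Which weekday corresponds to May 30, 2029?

Doomsday rule: the anchor day for the 2000s is Tuesday. For year 29: 29÷12 = 2 r 5, and 5÷4 = 1, so 2+5+1 = 8.
Tuesday + 8 ≡ Wednesday — that's 2029's doomsday.
In May the doomsday date is May 9.
May 30 is 21 days after May 9; 21 mod 7 = 0, so Wednesday + 0 = Wednesday.

Wednesday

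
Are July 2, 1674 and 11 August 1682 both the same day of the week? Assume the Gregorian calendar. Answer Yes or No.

No

From Jul 2, 1674 to Aug 11, 1682 is 2962 days.
2962 mod 7 = 1, so they are different weekdays.
(Jul 2, 1674 is a Monday; Aug 11, 1682 is a Tuesday.)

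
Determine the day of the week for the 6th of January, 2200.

Doomsday rule: the anchor day for the 2200s is Friday. For year 00: 0÷12 = 0 r 0, and 0÷4 = 0, so 0+0+0 = 0.
Friday + 0 ≡ Friday — that's 2200's doomsday.
In January the doomsday date is Jan 3 (2200 is not a leap year (divisible by 100 but not 400)).
Jan 6 is 3 days after Jan 3; 3 mod 7 = 3, so Friday + 3 = Monday.

Monday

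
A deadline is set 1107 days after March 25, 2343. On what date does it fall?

+366 (one year; includes Feb 29, 2344) → Mar 25, 2344 (741 left).
+365 (one year) → Mar 25, 2345 (376 left).
Mar has 31 days: +7 → Apr 1, 2345 (369 left).
Apr has 30 days: +30 → May 1, 2345 (339 left).
May has 31 days: +31 → Jun 1, 2345 (308 left).
Jun has 30 days: +30 → Jul 1, 2345 (278 left).
Jul has 31 days: +31 → Aug 1, 2345 (247 left).
Aug has 31 days: +31 → Sep 1, 2345 (216 left).
Sep has 30 days: +30 → Oct 1, 2345 (186 left).
Oct has 31 days: +31 → Nov 1, 2345 (155 left).
Nov has 30 days: +30 → Dec 1, 2345 (125 left).
Dec has 31 days: +31 → Jan 1, 2346 (94 left).
Jan has 31 days: +31 → Feb 1, 2346 (63 left).
Feb has 28 days: +28 → Mar 1, 2346 (35 left).
Mar has 31 days: +31 → Apr 1, 2346 (4 left).
+4 → Apr 5, 2346.

April 5, 2346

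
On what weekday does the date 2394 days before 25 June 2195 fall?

Thursday

First find the weekday of Jun 25, 2195. Doomsday rule: the anchor day for the 2100s is Sunday. For year 95: 95÷12 = 7 r 11, and 11÷4 = 2, so 7+11+2 = 20.
Sunday + 20 ≡ Saturday — that's 2195's doomsday.
In June the doomsday date is Jun 6.
Jun 25 is 19 days after Jun 6; 19 mod 7 = 5, so Saturday + 5 = Thursday.
2394 mod 7 = 0, so 2394 days before a Thursday is Thursday − 0 = Thursday.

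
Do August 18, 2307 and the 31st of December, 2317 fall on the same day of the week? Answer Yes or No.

No

From Aug 18, 2307 to Dec 31, 2317 is 3788 days.
3788 mod 7 = 1, so they are different weekdays.
(Aug 18, 2307 is a Sunday; Dec 31, 2317 is a Monday.)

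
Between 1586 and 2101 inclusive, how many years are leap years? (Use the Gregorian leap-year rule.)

Multiples of 4 in [1586,2101]: 129.
Of those, multiples of 100: 6 (not leap unless ÷400).
Multiples of 400: 2.
Leap years = 129 − 6 + 2 = 125.

125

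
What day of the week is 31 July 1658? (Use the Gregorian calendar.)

Wednesday

Doomsday rule: the anchor day for the 1600s is Tuesday. For year 58: 58÷12 = 4 r 10, and 10÷4 = 2, so 4+10+2 = 16.
Tuesday + 16 ≡ Thursday — that's 1658's doomsday.
In July the doomsday date is Jul 11.
Jul 31 is 20 days after Jul 11; 20 mod 7 = 6, so Thursday + 6 = Wednesday.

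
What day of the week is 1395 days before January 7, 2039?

Jan 7, 2039 is a Friday.
1395 mod 7 = 2, so 1395 days before a Friday is Friday − 2 = Wednesday.

Wednesday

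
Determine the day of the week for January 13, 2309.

Wednesday

Doomsday rule: the anchor day for the 2300s is Wednesday. For year 09: 9÷12 = 0 r 9, and 9÷4 = 2, so 0+9+2 = 11.
Wednesday + 11 ≡ Sunday — that's 2309's doomsday.
In January the doomsday date is Jan 3 (2309 is not a leap year).
Jan 13 is 10 days after Jan 3; 10 mod 7 = 3, so Sunday + 3 = Wednesday.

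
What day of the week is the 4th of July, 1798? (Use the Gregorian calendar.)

Wednesday

Doomsday rule: the anchor day for the 1700s is Sunday. For year 98: 98÷12 = 8 r 2, and 2÷4 = 0, so 8+2+0 = 10.
Sunday + 10 ≡ Wednesday — that's 1798's doomsday.
In July the doomsday date is Jul 11.
Jul 4 is 7 days before Jul 11; 7 mod 7 = 0, so Wednesday − 0 = Wednesday.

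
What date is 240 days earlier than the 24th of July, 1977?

−24 → Jun 30, 1977 (end of Jun, 30 days; 216 left).
−30 → May 31, 1977 (end of May, 31 days; 186 left).
−31 → Apr 30, 1977 (end of Apr, 30 days; 155 left).
−30 → Mar 31, 1977 (end of Mar, 31 days; 125 left).
−31 → Feb 28, 1977 (end of Feb, 28 days; 94 left).
−28 → Jan 31, 1977 (end of Jan, 31 days; 66 left).
−31 → Dec 31, 1976 (end of Dec, 31 days; 35 left).
−31 → Nov 30, 1976 (end of Nov, 30 days; 4 left).
−4 → Nov 26, 1976.

November 26, 1976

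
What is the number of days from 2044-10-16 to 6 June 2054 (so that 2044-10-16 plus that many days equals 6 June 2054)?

3520

Oct 16, 2044 → Oct 16, 2045: 365 days.
Oct 16, 2045 → Oct 16, 2046: 365 days.
Oct 16, 2046 → Oct 16, 2047: 365 days.
Oct 16, 2047 → Oct 16, 2048: 366 days (Feb 29, 2048 is in that span).
Oct 16, 2048 → Oct 16, 2049: 365 days.
Oct 16, 2049 → Oct 16, 2050: 365 days.
Oct 16, 2050 → Oct 16, 2051: 365 days.
Oct 16, 2051 → Oct 16, 2052: 366 days (Feb 29, 2052 is in that span).
Oct 16, 2052 → Oct 16, 2053: 365 days.
Oct 16, 2053 → Nov 16, 2053: 31 days (October has 31).
Nov 16, 2053 → Dec 16, 2053: 30 days (November has 30).
Dec 16, 2053 → Jan 16, 2054: 31 days (December has 31).
Jan 16, 2054 → Feb 16, 2054: 31 days (January has 31).
Feb 16, 2054 → Mar 16, 2054: 28 days (February has 28).
Mar 16, 2054 → Apr 16, 2054: 31 days (March has 31).
Apr 16, 2054 → May 16, 2054: 30 days (April has 30).
May 16, 2054 → Jun 6, 2054: 21 days.
Total: 3520 days.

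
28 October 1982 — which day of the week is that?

January 1, 1982 is a Friday.
Jan 1, 1982 → Feb 1, 1982: 31 days (January has 31).
Feb 1, 1982 → Mar 1, 1982: 28 days (February has 28).
Mar 1, 1982 → Apr 1, 1982: 31 days (March has 31).
Apr 1, 1982 → May 1, 1982: 30 days (April has 30).
May 1, 1982 → Jun 1, 1982: 31 days (May has 31).
Jun 1, 1982 → Jul 1, 1982: 30 days (June has 30).
Jul 1, 1982 → Aug 1, 1982: 31 days (July has 31).
Aug 1, 1982 → Sep 1, 1982: 31 days (August has 31).
Sep 1, 1982 → Oct 1, 1982: 30 days (September has 30).
Oct 1, 1982 → Oct 28, 1982: 27 days.
Total: 300 days.
300 mod 7 = 6, so Friday + 6 = Thursday.

Thursday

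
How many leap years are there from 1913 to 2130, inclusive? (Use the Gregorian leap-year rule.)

Multiples of 4 in [1913,2130]: 54.
Of those, multiples of 100: 2 (not leap unless ÷400).
Multiples of 400: 1.
Leap years = 54 − 2 + 1 = 53.

53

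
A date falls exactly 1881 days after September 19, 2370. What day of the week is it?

Thursday

First find the weekday of Sep 19, 2370. Doomsday rule: the anchor day for the 2300s is Wednesday. For year 70: 70÷12 = 5 r 10, and 10÷4 = 2, so 5+10+2 = 17.
Wednesday + 17 ≡ Saturday — that's 2370's doomsday.
In September the doomsday date is Sep 5.
Sep 19 is 14 days after Sep 5; 14 mod 7 = 0, so Saturday + 0 = Saturday.
1881 mod 7 = 5, so 1881 days after a Saturday is Saturday + 5 = Thursday.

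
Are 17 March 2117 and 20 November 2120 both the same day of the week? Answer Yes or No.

From Mar 17, 2117 to Nov 20, 2120 is 1344 days.
1344 mod 7 = 0, so they are the same weekday.
(Mar 17, 2117 is a Wednesday; Nov 20, 2120 is a Wednesday.)

Yes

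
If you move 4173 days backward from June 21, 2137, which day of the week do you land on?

Jun 21, 2137 is a Friday.
4173 mod 7 = 1, so 4173 days before a Friday is Friday − 1 = Thursday.

Thursday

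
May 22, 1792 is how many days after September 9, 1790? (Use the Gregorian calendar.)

Sep 9, 1790 → Sep 9, 1791: 365 days.
Sep 9, 1791 → Oct 9, 1791: 30 days (September has 30).
Oct 9, 1791 → Nov 9, 1791: 31 days (October has 31).
Nov 9, 1791 → Dec 9, 1791: 30 days (November has 30).
Dec 9, 1791 → Jan 9, 1792: 31 days (December has 31).
Jan 9, 1792 → Feb 9, 1792: 31 days (January has 31).
Feb 9, 1792 → Mar 9, 1792: 29 days (February has 29).
Mar 9, 1792 → Apr 9, 1792: 31 days (March has 31).
Apr 9, 1792 → May 9, 1792: 30 days (April has 30).
May 9, 1792 → May 22, 1792: 13 days.
Total: 621 days.

621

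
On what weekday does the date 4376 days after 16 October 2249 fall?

Wednesday

Oct 16, 2249 is a Tuesday.
4376 mod 7 = 1, so 4376 days after a Tuesday is Tuesday + 1 = Wednesday.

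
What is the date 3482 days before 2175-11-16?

−365 (one year) → Nov 16, 2174 (3117 left).
−365 (one year) → Nov 16, 2173 (2752 left).
−365 (one year) → Nov 16, 2172 (2387 left).
−366 (one year; includes Feb 29, 2172) → Nov 16, 2171 (2021 left).
−365 (one year) → Nov 16, 2170 (1656 left).
−365 (one year) → Nov 16, 2169 (1291 left).
−365 (one year) → Nov 16, 2168 (926 left).
−366 (one year; includes Feb 29, 2168) → Nov 16, 2167 (560 left).
−365 (one year) → Nov 16, 2166 (195 left).
−16 → Oct 31, 2166 (end of Oct, 31 days; 179 left).
−31 → Sep 30, 2166 (end of Sep, 30 days; 148 left).
−30 → Aug 31, 2166 (end of Aug, 31 days; 118 left).
−31 → Jul 31, 2166 (end of Jul, 31 days; 87 left).
−31 → Jun 30, 2166 (end of Jun, 30 days; 56 left).
−30 → May 31, 2166 (end of May, 31 days; 26 left).
−26 → May 5, 2166.

May 5, 2166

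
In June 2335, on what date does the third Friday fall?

June 1, 2335 is a Saturday.
The first Friday is therefore June 7 (6 days later).
The third Friday is 7 + 2×7 = June 21.

June 21, 2335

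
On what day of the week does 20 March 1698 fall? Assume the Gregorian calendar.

Thursday

Doomsday rule: the anchor day for the 1600s is Tuesday. For year 98: 98÷12 = 8 r 2, and 2÷4 = 0, so 8+2+0 = 10.
Tuesday + 10 ≡ Friday — that's 1698's doomsday.
In March the doomsday date is Mar 14.
Mar 20 is 6 days after Mar 14; 6 mod 7 = 6, so Friday + 6 = Thursday.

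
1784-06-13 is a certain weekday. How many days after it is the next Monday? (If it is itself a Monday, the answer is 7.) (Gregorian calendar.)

1

Jun 13, 1784 is a Sunday.
From Sunday to the next Monday is 1 day.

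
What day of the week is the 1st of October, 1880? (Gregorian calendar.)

January 1, 1880 is a Thursday.
Jan 1, 1880 → Feb 1, 1880: 31 days (January has 31).
Feb 1, 1880 → Mar 1, 1880: 29 days (February has 29).
Mar 1, 1880 → Apr 1, 1880: 31 days (March has 31).
Apr 1, 1880 → May 1, 1880: 30 days (April has 30).
May 1, 1880 → Jun 1, 1880: 31 days (May has 31).
Jun 1, 1880 → Jul 1, 1880: 30 days (June has 30).
Jul 1, 1880 → Aug 1, 1880: 31 days (July has 31).
Aug 1, 1880 → Sep 1, 1880: 31 days (August has 31).
Sep 1, 1880 → Oct 1, 1880: 30 days.
Total: 274 days.
274 mod 7 = 1, so Thursday + 1 = Friday.

Friday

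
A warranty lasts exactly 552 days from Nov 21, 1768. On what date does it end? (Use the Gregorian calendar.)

May 27, 1770

+365 (one year) → Nov 21, 1769 (187 left).
Nov has 30 days: +10 → Dec 1, 1769 (177 left).
Dec has 31 days: +31 → Jan 1, 1770 (146 left).
Jan has 31 days: +31 → Feb 1, 1770 (115 left).
Feb has 28 days: +28 → Mar 1, 1770 (87 left).
Mar has 31 days: +31 → Apr 1, 1770 (56 left).
Apr has 30 days: +30 → May 1, 1770 (26 left).
+26 → May 27, 1770.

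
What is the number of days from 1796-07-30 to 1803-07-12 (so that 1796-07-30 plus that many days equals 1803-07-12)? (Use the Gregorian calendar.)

2537

Jul 30, 1796 → Jul 30, 1797: 365 days.
Jul 30, 1797 → Jul 30, 1798: 365 days.
Jul 30, 1798 → Jul 30, 1799: 365 days.
Jul 30, 1799 → Jul 30, 1800: 365 days.
Jul 30, 1800 → Jul 30, 1801: 365 days.
Jul 30, 1801 → Jul 30, 1802: 365 days.
Jul 30, 1802 → Aug 30, 1802: 31 days (July has 31).
Aug 30, 1802 → Sep 30, 1802: 31 days (August has 31).
Sep 30, 1802 → Oct 30, 1802: 30 days (September has 30).
Oct 30, 1802 → Nov 30, 1802: 31 days (October has 31).
Nov 30, 1802 → Dec 30, 1802: 30 days (November has 30).
Dec 30, 1802 → Jan 30, 1803: 31 days (December has 31).
Jan 30, 1803 → Feb 28, 1803: 29 days (January has 31).
Feb 28, 1803 → Mar 28, 1803: 28 days (February has 28).
Mar 28, 1803 → Apr 28, 1803: 31 days (March has 31).
Apr 28, 1803 → May 28, 1803: 30 days (April has 30).
May 28, 1803 → Jun 28, 1803: 31 days (May has 31).
Jun 28, 1803 → Jul 12, 1803: 14 days.
Total: 2537 days.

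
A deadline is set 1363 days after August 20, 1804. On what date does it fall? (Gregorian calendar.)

+365 (one year) → Aug 20, 1805 (998 left).
+365 (one year) → Aug 20, 1806 (633 left).
+365 (one year) → Aug 20, 1807 (268 left).
Aug has 31 days: +12 → Sep 1, 1807 (256 left).
Sep has 30 days: +30 → Oct 1, 1807 (226 left).
Oct has 31 days: +31 → Nov 1, 1807 (195 left).
Nov has 30 days: +30 → Dec 1, 1807 (165 left).
Dec has 31 days: +31 → Jan 1, 1808 (134 left).
Jan has 31 days: +31 → Feb 1, 1808 (103 left).
Feb has 29 days: +29 → Mar 1, 1808 (74 left).
Mar has 31 days: +31 → Apr 1, 1808 (43 left).
Apr has 30 days: +30 → May 1, 1808 (13 left).
+13 → May 14, 1808.

May 14, 1808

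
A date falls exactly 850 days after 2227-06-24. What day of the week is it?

Wednesday

Jun 24, 2227 is a Sunday.
850 mod 7 = 3, so 850 days after a Sunday is Sunday + 3 = Wednesday.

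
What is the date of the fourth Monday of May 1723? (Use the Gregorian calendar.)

May 24, 1723

May 1, 1723 is a Saturday.
The first Monday is therefore May 3 (2 days later).
The fourth Monday is 3 + 3×7 = May 24.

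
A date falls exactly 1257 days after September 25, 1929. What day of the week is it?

First find the weekday of Sep 25, 1929. Doomsday rule: the anchor day for the 1900s is Wednesday. For year 29: 29÷12 = 2 r 5, and 5÷4 = 1, so 2+5+1 = 8.
Wednesday + 8 ≡ Thursday — that's 1929's doomsday.
In September the doomsday date is Sep 5.
Sep 25 is 20 days after Sep 5; 20 mod 7 = 6, so Thursday + 6 = Wednesday.
1257 mod 7 = 4, so 1257 days after a Wednesday is Wednesday + 4 = Sunday.

Sunday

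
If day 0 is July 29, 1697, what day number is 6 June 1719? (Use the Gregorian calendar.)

7981

Jul 29, 1697 → Jul 29, 1698: 365 days.
Jul 29, 1698 → Jul 29, 1699: 365 days.
Jul 29, 1699 → Jul 29, 1700: 365 days.
Jul 29, 1700 → Jul 29, 1701: 365 days.
Jul 29, 1701 → Jul 29, 1702: 365 days.
Jul 29, 1702 → Jul 29, 1703: 365 days.
Jul 29, 1703 → Jul 29, 1704: 366 days (Feb 29, 1704 is in that span).
Jul 29, 1704 → Jul 29, 1705: 365 days.
Jul 29, 1705 → Jul 29, 1706: 365 days.
Jul 29, 1706 → Jul 29, 1707: 365 days.
Jul 29, 1707 → Jul 29, 1708: 366 days (Feb 29, 1708 is in that span).
Jul 29, 1708 → Jul 29, 1709: 365 days.
Jul 29, 1709 → Jul 29, 1710: 365 days.
Jul 29, 1710 → Jul 29, 1711: 365 days.
Jul 29, 1711 → Jul 29, 1712: 366 days (Feb 29, 1712 is in that span).
Jul 29, 1712 → Jul 29, 1713: 365 days.
Jul 29, 1713 → Jul 29, 1714: 365 days.
Jul 29, 1714 → Jul 29, 1715: 365 days.
Jul 29, 1715 → Jul 29, 1716: 366 days (Feb 29, 1716 is in that span).
Jul 29, 1716 → Jul 29, 1717: 365 days.
Jul 29, 1717 → Jul 29, 1718: 365 days.
Jul 29, 1718 → Aug 29, 1718: 31 days (July has 31).
Aug 29, 1718 → Sep 29, 1718: 31 days (August has 31).
Sep 29, 1718 → Oct 29, 1718: 30 days (September has 30).
Oct 29, 1718 → Nov 29, 1718: 31 days (October has 31).
Nov 29, 1718 → Dec 29, 1718: 30 days (November has 30).
Dec 29, 1718 → Jan 29, 1719: 31 days (December has 31).
Jan 29, 1719 → Feb 28, 1719: 30 days (January has 31).
Feb 28, 1719 → Mar 28, 1719: 28 days (February has 28).
Mar 28, 1719 → Apr 28, 1719: 31 days (March has 31).
Apr 28, 1719 → May 28, 1719: 30 days (April has 30).
May 28, 1719 → Jun 6, 1719: 9 days.
Total: 7981 days.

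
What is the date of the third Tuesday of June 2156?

June 1, 2156 is a Tuesday.
The first Tuesday is therefore June 1 (same day).
The third Tuesday is 1 + 2×7 = June 15.

June 15, 2156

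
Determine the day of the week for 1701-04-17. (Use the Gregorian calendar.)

Doomsday rule: the anchor day for the 1700s is Sunday. For year 01: 1÷12 = 0 r 1, and 1÷4 = 0, so 0+1+0 = 1.
Sunday + 1 ≡ Monday — that's 1701's doomsday.
In April the doomsday date is Apr 4.
Apr 17 is 13 days after Apr 4; 13 mod 7 = 6, so Monday + 6 = Sunday.

Sunday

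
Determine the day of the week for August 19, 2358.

Tuesday

Doomsday rule: the anchor day for the 2300s is Wednesday. For year 58: 58÷12 = 4 r 10, and 10÷4 = 2, so 4+10+2 = 16.
Wednesday + 16 ≡ Friday — that's 2358's doomsday.
In August the doomsday date is Aug 8.
Aug 19 is 11 days after Aug 8; 11 mod 7 = 4, so Friday + 4 = Tuesday.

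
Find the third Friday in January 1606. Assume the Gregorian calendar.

January 20, 1606

January 1, 1606 is a Sunday.
The first Friday is therefore January 6 (5 days later).
The third Friday is 6 + 2×7 = January 20.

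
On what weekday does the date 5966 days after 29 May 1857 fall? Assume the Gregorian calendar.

Sunday

First find the weekday of May 29, 1857. Doomsday rule: the anchor day for the 1800s is Friday. For year 57: 57÷12 = 4 r 9, and 9÷4 = 2, so 4+9+2 = 15.
Friday + 15 ≡ Saturday — that's 1857's doomsday.
In May the doomsday date is May 9.
May 29 is 20 days after May 9; 20 mod 7 = 6, so Saturday + 6 = Friday.
5966 mod 7 = 2, so 5966 days after a Friday is Friday + 2 = Sunday.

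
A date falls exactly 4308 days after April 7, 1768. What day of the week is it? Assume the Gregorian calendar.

Sunday

First find the weekday of Apr 7, 1768. Doomsday rule: the anchor day for the 1700s is Sunday. For year 68: 68÷12 = 5 r 8, and 8÷4 = 2, so 5+8+2 = 15.
Sunday + 15 ≡ Monday — that's 1768's doomsday.
In April the doomsday date is Apr 4.
Apr 7 is 3 days after Apr 4; 3 mod 7 = 3, so Monday + 3 = Thursday.
4308 mod 7 = 3, so 4308 days after a Thursday is Thursday + 3 = Sunday.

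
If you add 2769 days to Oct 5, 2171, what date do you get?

May 5, 2179

+366 (one year; includes Feb 29, 2172) → Oct 5, 2172 (2403 left).
+365 (one year) → Oct 5, 2173 (2038 left).
+365 (one year) → Oct 5, 2174 (1673 left).
+365 (one year) → Oct 5, 2175 (1308 left).
+366 (one year; includes Feb 29, 2176) → Oct 5, 2176 (942 left).
+365 (one year) → Oct 5, 2177 (577 left).
+365 (one year) → Oct 5, 2178 (212 left).
Oct has 31 days: +27 → Nov 1, 2178 (185 left).
Nov has 30 days: +30 → Dec 1, 2178 (155 left).
Dec has 31 days: +31 → Jan 1, 2179 (124 left).
Jan has 31 days: +31 → Feb 1, 2179 (93 left).
Feb has 28 days: +28 → Mar 1, 2179 (65 left).
Mar has 31 days: +31 → Apr 1, 2179 (34 left).
Apr has 30 days: +30 → May 1, 2179 (4 left).
+4 → May 5, 2179.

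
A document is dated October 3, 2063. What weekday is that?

Wednesday

January 1, 2063 is a Monday.
Jan 1, 2063 → Feb 1, 2063: 31 days (January has 31).
Feb 1, 2063 → Mar 1, 2063: 28 days (February has 28).
Mar 1, 2063 → Apr 1, 2063: 31 days (March has 31).
Apr 1, 2063 → May 1, 2063: 30 days (April has 30).
May 1, 2063 → Jun 1, 2063: 31 days (May has 31).
Jun 1, 2063 → Jul 1, 2063: 30 days (June has 30).
Jul 1, 2063 → Aug 1, 2063: 31 days (July has 31).
Aug 1, 2063 → Sep 1, 2063: 31 days (August has 31).
Sep 1, 2063 → Oct 1, 2063: 30 days (September has 30).
Oct 1, 2063 → Oct 3, 2063: 2 days.
Total: 275 days.
275 mod 7 = 2, so Monday + 2 = Wednesday.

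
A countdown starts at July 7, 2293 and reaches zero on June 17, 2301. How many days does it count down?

2901

Jul 7, 2293 → Jul 7, 2294: 365 days.
Jul 7, 2294 → Jul 7, 2295: 365 days.
Jul 7, 2295 → Jul 7, 2296: 366 days (Feb 29, 2296 is in that span).
Jul 7, 2296 → Jul 7, 2297: 365 days.
Jul 7, 2297 → Jul 7, 2298: 365 days.
Jul 7, 2298 → Jul 7, 2299: 365 days.
Jul 7, 2299 → Jul 7, 2300: 365 days.
Jul 7, 2300 → Aug 7, 2300: 31 days (July has 31).
Aug 7, 2300 → Sep 7, 2300: 31 days (August has 31).
Sep 7, 2300 → Oct 7, 2300: 30 days (September has 30).
Oct 7, 2300 → Nov 7, 2300: 31 days (October has 31).
Nov 7, 2300 → Dec 7, 2300: 30 days (November has 30).
Dec 7, 2300 → Jan 7, 2301: 31 days (December has 31).
Jan 7, 2301 → Feb 7, 2301: 31 days (January has 31).
Feb 7, 2301 → Mar 7, 2301: 28 days (February has 28).
Mar 7, 2301 → Apr 7, 2301: 31 days (March has 31).
Apr 7, 2301 → May 7, 2301: 30 days (April has 30).
May 7, 2301 → Jun 7, 2301: 31 days (May has 31).
Jun 7, 2301 → Jun 17, 2301: 10 days.
Total: 2901 days.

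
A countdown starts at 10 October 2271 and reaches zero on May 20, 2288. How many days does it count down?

Oct 10, 2271 → Oct 10, 2272: 366 days (Feb 29, 2272 is in that span).
Oct 10, 2272 → Oct 10, 2273: 365 days.
Oct 10, 2273 → Oct 10, 2274: 365 days.
Oct 10, 2274 → Oct 10, 2275: 365 days.
Oct 10, 2275 → Oct 10, 2276: 366 days (Feb 29, 2276 is in that span).
Oct 10, 2276 → Oct 10, 2277: 365 days.
Oct 10, 2277 → Oct 10, 2278: 365 days.
Oct 10, 2278 → Oct 10, 2279: 365 days.
Oct 10, 2279 → Oct 10, 2280: 366 days (Feb 29, 2280 is in that span).
Oct 10, 2280 → Oct 10, 2281: 365 days.
Oct 10, 2281 → Oct 10, 2282: 365 days.
Oct 10, 2282 → Oct 10, 2283: 365 days.
Oct 10, 2283 → Oct 10, 2284: 366 days (Feb 29, 2284 is in that span).
Oct 10, 2284 → Oct 10, 2285: 365 days.
Oct 10, 2285 → Oct 10, 2286: 365 days.
Oct 10, 2286 → Oct 10, 2287: 365 days.
Oct 10, 2287 → Nov 10, 2287: 31 days (October has 31).
Nov 10, 2287 → Dec 10, 2287: 30 days (November has 30).
Dec 10, 2287 → Jan 10, 2288: 31 days (December has 31).
Jan 10, 2288 → Feb 10, 2288: 31 days (January has 31).
Feb 10, 2288 → Mar 10, 2288: 29 days (February has 29).
Mar 10, 2288 → Apr 10, 2288: 31 days (March has 31).
Apr 10, 2288 → May 10, 2288: 30 days (April has 30).
May 10, 2288 → May 20, 2288: 10 days.
Total: 6067 days.

6067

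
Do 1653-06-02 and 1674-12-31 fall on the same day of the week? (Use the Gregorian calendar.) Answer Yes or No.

Yes

From Jun 2, 1653 to Dec 31, 1674 is 7882 days.
7882 mod 7 = 0, so they are the same weekday.
(Jun 2, 1653 is a Monday; Dec 31, 1674 is a Monday.)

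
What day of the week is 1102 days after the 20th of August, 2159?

Thursday

First find the weekday of Aug 20, 2159. Doomsday rule: the anchor day for the 2100s is Sunday. For year 59: 59÷12 = 4 r 11, and 11÷4 = 2, so 4+11+2 = 17.
Sunday + 17 ≡ Wednesday — that's 2159's doomsday.
In August the doomsday date is Aug 8.
Aug 20 is 12 days after Aug 8; 12 mod 7 = 5, so Wednesday + 5 = Monday.
1102 mod 7 = 3, so 1102 days after a Monday is Monday + 3 = Thursday.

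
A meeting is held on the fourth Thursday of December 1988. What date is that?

December 22, 1988

December 1, 1988 is a Thursday.
The first Thursday is therefore December 1 (same day).
The fourth Thursday is 1 + 3×7 = December 22.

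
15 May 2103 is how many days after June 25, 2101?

Jun 25, 2101 → Jun 25, 2102: 365 days.
Jun 25, 2102 → Jul 25, 2102: 30 days (June has 30).
Jul 25, 2102 → Aug 25, 2102: 31 days (July has 31).
Aug 25, 2102 → Sep 25, 2102: 31 days (August has 31).
Sep 25, 2102 → Oct 25, 2102: 30 days (September has 30).
Oct 25, 2102 → Nov 25, 2102: 31 days (October has 31).
Nov 25, 2102 → Dec 25, 2102: 30 days (November has 30).
Dec 25, 2102 → Jan 25, 2103: 31 days (December has 31).
Jan 25, 2103 → Feb 25, 2103: 31 days (January has 31).
Feb 25, 2103 → Mar 25, 2103: 28 days (February has 28).
Mar 25, 2103 → Apr 25, 2103: 31 days (March has 31).
Apr 25, 2103 → May 15, 2103: 20 days.
Total: 689 days.

689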